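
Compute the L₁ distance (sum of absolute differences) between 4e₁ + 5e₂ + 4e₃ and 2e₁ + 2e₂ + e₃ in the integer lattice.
8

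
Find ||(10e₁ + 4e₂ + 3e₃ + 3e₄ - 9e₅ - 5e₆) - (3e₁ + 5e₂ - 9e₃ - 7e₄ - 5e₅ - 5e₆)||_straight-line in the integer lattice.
17.6068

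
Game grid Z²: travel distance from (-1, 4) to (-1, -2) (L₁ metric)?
6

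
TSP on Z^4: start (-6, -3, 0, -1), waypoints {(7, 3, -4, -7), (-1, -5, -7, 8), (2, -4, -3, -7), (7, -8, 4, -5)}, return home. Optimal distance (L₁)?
106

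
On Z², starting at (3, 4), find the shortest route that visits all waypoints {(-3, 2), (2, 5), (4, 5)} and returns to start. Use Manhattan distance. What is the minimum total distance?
20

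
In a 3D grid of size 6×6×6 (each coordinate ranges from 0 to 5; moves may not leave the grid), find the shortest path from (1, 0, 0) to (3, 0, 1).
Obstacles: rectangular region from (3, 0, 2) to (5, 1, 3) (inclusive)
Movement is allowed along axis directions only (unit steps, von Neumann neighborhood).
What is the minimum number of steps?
3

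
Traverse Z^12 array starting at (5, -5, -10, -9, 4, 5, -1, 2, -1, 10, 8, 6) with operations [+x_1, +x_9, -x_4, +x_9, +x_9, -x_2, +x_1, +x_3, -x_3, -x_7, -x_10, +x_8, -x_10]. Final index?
(7, -6, -10, -10, 4, 5, -2, 3, 2, 8, 8, 6)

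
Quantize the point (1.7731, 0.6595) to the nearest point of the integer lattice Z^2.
(2, 1)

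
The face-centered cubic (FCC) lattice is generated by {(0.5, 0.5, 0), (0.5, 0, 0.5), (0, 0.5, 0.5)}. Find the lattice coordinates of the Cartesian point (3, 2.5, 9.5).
-4b₁ + 10b₂ + 9b₃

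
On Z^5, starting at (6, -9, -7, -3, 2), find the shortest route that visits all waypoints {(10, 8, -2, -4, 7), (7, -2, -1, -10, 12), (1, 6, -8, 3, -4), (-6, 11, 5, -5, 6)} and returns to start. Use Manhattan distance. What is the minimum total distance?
160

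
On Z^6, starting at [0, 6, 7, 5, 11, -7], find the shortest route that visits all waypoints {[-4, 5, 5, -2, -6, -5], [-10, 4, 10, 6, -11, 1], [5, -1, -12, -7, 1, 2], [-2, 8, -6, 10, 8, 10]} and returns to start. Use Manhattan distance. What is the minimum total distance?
224
(one optimal route: (0, 6, 7, 5, 11, -7) → (-10, 4, 10, 6, -11, 1) → (-4, 5, 5, -2, -6, -5) → (5, -1, -12, -7, 1, 2) → (-2, 8, -6, 10, 8, 10) → (0, 6, 7, 5, 11, -7))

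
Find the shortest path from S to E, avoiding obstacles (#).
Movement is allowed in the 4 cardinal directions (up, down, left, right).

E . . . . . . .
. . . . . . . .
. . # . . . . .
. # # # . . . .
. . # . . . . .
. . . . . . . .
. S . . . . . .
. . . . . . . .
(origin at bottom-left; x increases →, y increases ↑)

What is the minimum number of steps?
7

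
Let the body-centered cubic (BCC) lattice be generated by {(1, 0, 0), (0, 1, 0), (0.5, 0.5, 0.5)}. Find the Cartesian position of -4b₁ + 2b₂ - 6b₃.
(-7, -1, -3)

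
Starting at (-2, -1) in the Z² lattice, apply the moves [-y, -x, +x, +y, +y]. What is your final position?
(-2, 0)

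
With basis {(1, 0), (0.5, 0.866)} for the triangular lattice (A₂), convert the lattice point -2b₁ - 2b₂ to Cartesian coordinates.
(-3, -1.732)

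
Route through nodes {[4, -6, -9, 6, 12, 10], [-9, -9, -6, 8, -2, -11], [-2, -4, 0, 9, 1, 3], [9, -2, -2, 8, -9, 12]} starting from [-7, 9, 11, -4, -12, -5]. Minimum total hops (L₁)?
177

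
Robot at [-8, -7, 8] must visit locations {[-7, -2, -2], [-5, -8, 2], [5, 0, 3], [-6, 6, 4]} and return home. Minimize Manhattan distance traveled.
78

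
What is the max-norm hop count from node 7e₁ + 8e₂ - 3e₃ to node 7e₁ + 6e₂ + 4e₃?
7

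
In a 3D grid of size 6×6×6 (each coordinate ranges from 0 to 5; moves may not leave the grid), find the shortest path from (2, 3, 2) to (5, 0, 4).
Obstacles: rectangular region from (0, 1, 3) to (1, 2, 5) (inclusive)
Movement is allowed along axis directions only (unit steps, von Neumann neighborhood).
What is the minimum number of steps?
8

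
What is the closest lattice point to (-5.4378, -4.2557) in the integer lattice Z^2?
(-5, -4)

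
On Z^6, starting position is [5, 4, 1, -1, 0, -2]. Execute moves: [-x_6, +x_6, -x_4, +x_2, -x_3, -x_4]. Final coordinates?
(5, 5, 0, -3, 0, -2)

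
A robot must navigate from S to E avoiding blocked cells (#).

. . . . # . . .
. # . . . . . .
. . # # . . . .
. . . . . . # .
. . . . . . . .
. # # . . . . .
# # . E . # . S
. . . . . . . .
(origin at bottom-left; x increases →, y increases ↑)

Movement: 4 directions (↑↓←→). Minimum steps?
6
(one shortest path: (7, 1) → (6, 1) → (6, 0) → (5, 0) → (4, 0) → (3, 0) → (3, 1))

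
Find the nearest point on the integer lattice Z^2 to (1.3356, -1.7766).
(1, -2)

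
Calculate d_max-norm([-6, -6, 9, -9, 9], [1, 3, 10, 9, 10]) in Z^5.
18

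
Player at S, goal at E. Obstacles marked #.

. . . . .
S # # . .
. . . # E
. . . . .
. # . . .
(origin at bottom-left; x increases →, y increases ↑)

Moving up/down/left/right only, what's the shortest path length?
7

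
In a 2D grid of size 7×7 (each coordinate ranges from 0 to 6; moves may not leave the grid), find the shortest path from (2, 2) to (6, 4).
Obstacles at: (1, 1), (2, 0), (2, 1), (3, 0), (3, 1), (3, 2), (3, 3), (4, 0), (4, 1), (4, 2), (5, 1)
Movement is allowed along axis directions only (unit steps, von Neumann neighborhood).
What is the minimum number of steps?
6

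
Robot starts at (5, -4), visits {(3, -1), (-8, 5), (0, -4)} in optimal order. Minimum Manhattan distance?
28
(one optimal route: (5, -4) → (3, -1) → (0, -4) → (-8, 5))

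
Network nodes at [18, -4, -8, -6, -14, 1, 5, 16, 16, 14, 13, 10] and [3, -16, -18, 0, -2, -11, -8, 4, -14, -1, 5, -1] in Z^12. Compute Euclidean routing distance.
49.1528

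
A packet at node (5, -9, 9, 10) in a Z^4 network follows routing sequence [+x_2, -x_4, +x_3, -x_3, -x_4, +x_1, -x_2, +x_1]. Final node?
(7, -9, 9, 8)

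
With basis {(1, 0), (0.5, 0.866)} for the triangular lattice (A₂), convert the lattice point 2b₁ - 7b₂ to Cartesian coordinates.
(-1.5, -6.062)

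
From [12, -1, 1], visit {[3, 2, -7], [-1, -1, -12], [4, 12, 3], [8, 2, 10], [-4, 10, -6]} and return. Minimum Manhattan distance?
108
(one optimal route: (12, -1, 1) → (3, 2, -7) → (-1, -1, -12) → (-4, 10, -6) → (4, 12, 3) → (8, 2, 10) → (12, -1, 1))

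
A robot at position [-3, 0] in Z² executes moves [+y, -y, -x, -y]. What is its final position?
(-4, -1)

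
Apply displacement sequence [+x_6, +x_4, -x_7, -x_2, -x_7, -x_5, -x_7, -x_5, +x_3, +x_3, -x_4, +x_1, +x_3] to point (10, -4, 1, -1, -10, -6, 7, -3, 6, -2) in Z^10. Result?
(11, -5, 4, -1, -12, -5, 4, -3, 6, -2)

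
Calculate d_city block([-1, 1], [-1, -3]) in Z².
4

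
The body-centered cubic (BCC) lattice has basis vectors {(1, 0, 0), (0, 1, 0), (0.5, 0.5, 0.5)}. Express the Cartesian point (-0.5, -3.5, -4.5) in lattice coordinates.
4b₁ + b₂ - 9b₃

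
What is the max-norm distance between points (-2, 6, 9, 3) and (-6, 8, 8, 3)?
4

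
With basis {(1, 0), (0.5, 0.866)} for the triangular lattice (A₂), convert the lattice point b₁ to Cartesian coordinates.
(1, 0)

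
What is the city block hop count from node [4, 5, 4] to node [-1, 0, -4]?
18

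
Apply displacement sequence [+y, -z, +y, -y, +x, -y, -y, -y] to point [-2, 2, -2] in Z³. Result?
(-1, 0, -3)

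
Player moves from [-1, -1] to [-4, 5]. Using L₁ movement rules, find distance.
9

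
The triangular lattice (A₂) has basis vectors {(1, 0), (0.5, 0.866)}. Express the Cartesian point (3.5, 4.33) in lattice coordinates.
b₁ + 5b₂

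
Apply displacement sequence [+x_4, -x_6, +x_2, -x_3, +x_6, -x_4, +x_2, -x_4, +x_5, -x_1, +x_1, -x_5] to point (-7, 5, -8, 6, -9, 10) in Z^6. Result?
(-7, 7, -9, 5, -9, 10)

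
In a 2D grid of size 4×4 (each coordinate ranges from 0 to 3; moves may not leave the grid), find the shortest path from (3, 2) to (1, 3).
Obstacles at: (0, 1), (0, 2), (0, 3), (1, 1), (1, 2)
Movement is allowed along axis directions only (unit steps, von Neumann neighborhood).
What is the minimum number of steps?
3
(one shortest path: (3, 2) → (2, 2) → (2, 3) → (1, 3))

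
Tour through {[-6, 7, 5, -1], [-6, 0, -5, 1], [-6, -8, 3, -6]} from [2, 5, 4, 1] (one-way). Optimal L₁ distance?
55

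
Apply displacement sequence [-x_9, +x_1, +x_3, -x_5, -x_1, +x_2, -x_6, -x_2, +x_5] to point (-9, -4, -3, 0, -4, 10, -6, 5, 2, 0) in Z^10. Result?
(-9, -4, -2, 0, -4, 9, -6, 5, 1, 0)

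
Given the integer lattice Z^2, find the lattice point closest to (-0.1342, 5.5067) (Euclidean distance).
(0, 6)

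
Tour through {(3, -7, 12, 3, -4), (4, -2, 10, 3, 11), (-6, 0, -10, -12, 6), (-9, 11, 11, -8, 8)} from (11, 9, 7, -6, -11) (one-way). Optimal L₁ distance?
150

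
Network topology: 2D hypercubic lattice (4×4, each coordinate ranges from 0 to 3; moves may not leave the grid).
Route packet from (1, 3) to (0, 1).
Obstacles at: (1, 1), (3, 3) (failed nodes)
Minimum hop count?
3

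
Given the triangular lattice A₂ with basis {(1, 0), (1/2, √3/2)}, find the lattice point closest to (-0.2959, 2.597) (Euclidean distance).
(-0.5, 2.598)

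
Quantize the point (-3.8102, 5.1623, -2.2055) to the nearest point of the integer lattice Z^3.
(-4, 5, -2)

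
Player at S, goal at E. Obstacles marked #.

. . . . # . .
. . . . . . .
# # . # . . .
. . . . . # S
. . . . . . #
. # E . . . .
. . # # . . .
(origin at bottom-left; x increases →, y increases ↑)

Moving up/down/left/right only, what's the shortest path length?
8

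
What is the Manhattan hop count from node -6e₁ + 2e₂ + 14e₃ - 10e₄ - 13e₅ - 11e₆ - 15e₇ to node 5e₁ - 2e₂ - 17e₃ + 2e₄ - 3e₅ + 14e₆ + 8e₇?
116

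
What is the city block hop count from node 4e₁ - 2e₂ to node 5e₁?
3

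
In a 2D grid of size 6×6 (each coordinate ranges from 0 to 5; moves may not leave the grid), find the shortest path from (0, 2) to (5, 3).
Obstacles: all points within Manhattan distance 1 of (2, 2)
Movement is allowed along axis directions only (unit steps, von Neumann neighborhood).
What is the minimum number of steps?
8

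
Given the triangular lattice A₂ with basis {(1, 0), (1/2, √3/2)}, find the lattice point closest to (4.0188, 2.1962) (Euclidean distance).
(4, 1.732)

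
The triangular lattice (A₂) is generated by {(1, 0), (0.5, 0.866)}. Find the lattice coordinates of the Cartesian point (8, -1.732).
9b₁ - 2b₂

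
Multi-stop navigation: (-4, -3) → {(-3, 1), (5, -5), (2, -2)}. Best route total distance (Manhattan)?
19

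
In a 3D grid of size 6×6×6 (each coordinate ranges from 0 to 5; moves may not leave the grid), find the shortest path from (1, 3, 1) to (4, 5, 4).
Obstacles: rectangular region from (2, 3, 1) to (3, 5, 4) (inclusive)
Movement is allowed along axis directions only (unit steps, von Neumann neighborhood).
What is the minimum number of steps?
10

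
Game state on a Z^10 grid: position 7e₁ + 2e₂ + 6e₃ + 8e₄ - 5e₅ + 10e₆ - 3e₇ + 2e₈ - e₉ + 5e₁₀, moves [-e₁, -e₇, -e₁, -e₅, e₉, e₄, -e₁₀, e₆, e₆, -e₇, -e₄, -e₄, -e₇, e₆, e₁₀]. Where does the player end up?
(5, 2, 6, 7, -6, 13, -6, 2, 0, 5)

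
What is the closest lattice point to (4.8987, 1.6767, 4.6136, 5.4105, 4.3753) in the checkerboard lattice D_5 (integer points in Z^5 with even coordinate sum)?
(5, 2, 5, 6, 4)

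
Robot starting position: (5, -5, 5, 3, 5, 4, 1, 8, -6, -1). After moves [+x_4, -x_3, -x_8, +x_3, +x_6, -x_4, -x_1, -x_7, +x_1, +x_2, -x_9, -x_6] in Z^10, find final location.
(5, -4, 5, 3, 5, 4, 0, 7, -7, -1)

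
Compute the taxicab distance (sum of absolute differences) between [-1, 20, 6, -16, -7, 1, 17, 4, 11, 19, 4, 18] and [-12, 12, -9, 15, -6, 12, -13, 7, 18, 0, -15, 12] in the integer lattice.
161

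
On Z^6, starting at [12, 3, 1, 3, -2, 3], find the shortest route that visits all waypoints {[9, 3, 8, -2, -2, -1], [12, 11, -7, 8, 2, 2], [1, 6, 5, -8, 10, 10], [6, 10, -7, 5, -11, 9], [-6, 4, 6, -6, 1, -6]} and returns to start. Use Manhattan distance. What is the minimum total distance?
198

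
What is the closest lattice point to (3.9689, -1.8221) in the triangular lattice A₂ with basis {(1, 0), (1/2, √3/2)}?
(4, -1.732)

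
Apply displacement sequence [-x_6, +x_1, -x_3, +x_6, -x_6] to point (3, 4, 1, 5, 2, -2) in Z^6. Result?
(4, 4, 0, 5, 2, -3)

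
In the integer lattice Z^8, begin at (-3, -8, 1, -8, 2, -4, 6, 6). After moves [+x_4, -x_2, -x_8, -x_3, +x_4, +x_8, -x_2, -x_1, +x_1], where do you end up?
(-3, -10, 0, -6, 2, -4, 6, 6)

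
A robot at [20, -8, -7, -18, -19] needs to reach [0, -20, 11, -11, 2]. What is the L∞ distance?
21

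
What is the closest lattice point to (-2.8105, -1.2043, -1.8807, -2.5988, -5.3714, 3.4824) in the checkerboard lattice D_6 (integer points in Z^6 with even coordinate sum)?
(-3, -1, -2, -3, -5, 4)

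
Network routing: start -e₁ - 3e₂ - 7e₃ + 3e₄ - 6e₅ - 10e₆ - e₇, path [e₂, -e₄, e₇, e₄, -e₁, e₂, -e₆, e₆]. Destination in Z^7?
(-2, -1, -7, 3, -6, -10, 0)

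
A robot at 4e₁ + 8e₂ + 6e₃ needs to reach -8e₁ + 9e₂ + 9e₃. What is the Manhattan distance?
16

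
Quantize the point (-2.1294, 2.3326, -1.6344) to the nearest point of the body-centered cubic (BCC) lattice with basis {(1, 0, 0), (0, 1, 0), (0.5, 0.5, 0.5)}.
(-2.5, 2.5, -1.5)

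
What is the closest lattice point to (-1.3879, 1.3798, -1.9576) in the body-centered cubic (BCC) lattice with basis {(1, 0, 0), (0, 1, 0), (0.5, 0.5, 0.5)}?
(-1.5, 1.5, -1.5)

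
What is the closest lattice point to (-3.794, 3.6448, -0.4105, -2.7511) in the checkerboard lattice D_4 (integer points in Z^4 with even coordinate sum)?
(-4, 4, -1, -3)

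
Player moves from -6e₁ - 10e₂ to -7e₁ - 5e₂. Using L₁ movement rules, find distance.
6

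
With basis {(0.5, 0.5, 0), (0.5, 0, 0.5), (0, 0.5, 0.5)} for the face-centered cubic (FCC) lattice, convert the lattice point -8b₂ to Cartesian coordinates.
(-4, 0, -4)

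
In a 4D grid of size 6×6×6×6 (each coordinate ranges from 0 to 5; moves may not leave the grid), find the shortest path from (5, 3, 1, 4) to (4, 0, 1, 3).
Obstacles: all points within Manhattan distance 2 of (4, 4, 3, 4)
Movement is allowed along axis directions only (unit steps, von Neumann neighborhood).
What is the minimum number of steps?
5
(one shortest path: (5, 3, 1, 4) → (4, 3, 1, 4) → (4, 2, 1, 4) → (4, 1, 1, 4) → (4, 0, 1, 4) → (4, 0, 1, 3))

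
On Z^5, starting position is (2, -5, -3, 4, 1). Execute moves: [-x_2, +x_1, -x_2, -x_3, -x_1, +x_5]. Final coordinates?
(2, -7, -4, 4, 2)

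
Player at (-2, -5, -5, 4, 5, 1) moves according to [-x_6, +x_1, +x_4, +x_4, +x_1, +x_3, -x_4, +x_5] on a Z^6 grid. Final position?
(0, -5, -4, 5, 6, 0)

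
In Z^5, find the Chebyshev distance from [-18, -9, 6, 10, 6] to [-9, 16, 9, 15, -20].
26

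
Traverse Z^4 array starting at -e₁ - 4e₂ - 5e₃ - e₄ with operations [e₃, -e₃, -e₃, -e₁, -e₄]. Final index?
(-2, -4, -6, -2)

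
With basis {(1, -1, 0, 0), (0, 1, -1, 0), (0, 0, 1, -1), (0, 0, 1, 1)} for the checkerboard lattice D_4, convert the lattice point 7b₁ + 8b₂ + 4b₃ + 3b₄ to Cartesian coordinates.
(7, 1, -1, -1)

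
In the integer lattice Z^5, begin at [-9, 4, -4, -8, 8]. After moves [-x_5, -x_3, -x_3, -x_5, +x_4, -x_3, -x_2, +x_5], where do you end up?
(-9, 3, -7, -7, 7)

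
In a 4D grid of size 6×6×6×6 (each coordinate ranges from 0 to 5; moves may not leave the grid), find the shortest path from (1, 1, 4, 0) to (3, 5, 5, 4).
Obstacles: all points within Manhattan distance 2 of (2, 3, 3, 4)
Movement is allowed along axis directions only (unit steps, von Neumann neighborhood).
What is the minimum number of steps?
11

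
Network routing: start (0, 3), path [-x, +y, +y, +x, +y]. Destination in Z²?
(0, 6)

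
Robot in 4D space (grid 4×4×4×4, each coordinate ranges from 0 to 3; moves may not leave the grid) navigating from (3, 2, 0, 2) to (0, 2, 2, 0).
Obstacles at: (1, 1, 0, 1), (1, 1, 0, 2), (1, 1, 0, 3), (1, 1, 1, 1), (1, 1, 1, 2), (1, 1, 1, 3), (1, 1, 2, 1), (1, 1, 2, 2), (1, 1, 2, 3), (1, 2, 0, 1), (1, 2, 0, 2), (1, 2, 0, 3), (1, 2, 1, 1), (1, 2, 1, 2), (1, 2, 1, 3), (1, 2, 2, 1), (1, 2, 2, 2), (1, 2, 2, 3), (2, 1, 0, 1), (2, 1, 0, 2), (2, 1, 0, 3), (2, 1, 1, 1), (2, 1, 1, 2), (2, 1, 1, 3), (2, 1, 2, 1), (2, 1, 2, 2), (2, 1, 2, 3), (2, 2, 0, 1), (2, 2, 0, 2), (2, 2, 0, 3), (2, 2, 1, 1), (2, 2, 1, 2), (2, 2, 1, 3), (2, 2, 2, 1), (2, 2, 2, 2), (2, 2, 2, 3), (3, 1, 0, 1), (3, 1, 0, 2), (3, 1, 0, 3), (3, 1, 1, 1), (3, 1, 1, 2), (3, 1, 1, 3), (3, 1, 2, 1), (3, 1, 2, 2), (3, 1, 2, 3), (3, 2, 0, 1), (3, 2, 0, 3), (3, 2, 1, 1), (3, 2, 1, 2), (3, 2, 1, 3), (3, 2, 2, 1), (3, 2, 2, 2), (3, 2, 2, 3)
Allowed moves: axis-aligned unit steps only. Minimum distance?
9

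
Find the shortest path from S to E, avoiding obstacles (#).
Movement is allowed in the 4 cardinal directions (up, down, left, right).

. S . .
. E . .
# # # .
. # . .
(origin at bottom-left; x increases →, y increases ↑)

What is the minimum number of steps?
1
(one shortest path: (1, 3) → (1, 2))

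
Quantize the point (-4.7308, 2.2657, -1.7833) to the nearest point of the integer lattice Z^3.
(-5, 2, -2)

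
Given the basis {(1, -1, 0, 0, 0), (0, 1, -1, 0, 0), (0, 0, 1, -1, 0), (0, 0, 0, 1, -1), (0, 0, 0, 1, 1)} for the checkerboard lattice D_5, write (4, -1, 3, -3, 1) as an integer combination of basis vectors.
4b₁ + 3b₂ + 6b₃ + b₄ + 2b₅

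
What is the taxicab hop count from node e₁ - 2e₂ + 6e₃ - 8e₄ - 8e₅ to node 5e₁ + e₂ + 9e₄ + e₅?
39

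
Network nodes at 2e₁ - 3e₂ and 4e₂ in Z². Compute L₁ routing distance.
9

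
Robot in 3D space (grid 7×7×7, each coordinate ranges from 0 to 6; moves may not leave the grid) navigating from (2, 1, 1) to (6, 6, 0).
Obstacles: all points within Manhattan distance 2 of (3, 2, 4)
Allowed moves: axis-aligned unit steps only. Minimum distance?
10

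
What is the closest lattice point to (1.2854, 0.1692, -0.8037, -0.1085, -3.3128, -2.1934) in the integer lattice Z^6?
(1, 0, -1, 0, -3, -2)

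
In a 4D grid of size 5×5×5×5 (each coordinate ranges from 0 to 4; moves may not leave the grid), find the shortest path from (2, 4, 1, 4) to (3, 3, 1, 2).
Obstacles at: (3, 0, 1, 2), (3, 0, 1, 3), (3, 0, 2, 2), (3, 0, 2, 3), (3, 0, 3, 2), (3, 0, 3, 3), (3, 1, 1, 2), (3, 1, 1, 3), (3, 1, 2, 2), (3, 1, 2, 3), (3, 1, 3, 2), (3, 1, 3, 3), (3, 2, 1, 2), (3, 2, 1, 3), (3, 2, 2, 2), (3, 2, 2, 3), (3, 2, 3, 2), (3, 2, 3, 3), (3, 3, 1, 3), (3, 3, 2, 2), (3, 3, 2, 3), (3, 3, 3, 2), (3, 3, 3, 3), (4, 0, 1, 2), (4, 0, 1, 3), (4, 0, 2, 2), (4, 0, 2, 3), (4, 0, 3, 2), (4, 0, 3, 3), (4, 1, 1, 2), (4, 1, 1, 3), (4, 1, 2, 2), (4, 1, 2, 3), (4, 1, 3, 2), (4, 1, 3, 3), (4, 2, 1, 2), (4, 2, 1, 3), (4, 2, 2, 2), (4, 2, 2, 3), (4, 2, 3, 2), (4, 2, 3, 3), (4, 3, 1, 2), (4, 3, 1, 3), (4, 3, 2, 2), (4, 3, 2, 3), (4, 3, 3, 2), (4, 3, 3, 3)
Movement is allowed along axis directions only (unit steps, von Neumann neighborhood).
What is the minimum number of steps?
4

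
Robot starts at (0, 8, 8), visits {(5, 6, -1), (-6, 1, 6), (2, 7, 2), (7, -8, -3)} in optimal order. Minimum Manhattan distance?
58
(one optimal route: (0, 8, 8) → (-6, 1, 6) → (2, 7, 2) → (5, 6, -1) → (7, -8, -3))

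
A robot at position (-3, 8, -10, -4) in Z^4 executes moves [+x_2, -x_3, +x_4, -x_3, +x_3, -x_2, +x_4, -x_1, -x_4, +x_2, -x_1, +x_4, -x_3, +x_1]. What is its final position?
(-4, 9, -12, -2)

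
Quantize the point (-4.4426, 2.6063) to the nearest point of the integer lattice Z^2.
(-4, 3)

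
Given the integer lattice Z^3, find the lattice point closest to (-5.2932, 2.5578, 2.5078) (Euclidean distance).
(-5, 3, 3)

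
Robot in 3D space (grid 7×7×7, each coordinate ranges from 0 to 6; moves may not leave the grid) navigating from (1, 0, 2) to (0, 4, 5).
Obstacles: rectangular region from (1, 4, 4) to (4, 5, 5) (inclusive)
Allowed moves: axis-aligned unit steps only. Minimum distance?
8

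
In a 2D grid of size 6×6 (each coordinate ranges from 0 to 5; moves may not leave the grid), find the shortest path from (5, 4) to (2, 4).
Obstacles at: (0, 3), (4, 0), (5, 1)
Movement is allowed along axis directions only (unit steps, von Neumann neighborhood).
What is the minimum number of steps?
3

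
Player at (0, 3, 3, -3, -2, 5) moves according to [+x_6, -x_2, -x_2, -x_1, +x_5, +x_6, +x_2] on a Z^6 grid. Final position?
(-1, 2, 3, -3, -1, 7)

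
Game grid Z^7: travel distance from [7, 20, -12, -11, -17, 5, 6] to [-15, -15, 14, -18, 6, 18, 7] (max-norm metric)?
35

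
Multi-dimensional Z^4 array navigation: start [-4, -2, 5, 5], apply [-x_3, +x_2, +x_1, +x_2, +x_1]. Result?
(-2, 0, 4, 5)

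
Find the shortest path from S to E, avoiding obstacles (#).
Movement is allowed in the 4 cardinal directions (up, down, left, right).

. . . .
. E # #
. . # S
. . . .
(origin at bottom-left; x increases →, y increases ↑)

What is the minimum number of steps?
5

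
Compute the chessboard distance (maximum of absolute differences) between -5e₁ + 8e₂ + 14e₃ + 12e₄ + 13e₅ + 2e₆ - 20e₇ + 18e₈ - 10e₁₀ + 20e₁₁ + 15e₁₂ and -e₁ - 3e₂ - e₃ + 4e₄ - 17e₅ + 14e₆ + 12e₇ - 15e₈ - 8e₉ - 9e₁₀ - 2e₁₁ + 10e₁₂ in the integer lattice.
33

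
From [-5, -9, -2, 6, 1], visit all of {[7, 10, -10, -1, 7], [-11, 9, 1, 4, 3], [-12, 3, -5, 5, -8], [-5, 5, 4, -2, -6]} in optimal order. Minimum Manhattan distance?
126
(one optimal route: (-5, -9, -2, 6, 1) → (-12, 3, -5, 5, -8) → (-5, 5, 4, -2, -6) → (-11, 9, 1, 4, 3) → (7, 10, -10, -1, 7))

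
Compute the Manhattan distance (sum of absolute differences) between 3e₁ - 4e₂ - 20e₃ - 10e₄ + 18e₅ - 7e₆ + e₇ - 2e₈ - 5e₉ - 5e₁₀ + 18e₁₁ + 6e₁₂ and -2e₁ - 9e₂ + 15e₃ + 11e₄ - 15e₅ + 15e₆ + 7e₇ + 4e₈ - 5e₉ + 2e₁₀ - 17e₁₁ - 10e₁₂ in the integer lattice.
191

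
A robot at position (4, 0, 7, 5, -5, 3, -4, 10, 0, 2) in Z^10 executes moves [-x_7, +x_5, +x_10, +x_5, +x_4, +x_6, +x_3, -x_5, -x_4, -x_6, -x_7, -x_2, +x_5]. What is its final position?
(4, -1, 8, 5, -3, 3, -6, 10, 0, 3)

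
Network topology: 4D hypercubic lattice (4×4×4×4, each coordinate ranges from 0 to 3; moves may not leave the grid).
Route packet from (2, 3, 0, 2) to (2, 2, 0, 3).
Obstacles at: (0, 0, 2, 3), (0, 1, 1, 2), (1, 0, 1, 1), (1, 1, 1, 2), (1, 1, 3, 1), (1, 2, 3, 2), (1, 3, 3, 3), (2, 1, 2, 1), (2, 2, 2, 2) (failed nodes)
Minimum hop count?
2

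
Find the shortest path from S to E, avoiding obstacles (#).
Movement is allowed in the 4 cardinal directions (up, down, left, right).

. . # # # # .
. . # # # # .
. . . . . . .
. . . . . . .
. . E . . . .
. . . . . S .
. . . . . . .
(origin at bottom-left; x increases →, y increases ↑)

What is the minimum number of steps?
4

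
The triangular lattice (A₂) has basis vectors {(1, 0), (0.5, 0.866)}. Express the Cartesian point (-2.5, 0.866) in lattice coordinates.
-3b₁ + b₂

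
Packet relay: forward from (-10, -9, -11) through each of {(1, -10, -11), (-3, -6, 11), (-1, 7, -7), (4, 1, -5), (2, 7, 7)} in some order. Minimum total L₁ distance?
84
(one optimal route: (-10, -9, -11) → (1, -10, -11) → (4, 1, -5) → (-1, 7, -7) → (2, 7, 7) → (-3, -6, 11))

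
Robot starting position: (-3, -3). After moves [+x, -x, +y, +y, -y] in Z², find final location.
(-3, -2)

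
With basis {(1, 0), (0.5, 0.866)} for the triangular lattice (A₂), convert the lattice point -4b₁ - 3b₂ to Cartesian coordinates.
(-5.5, -2.598)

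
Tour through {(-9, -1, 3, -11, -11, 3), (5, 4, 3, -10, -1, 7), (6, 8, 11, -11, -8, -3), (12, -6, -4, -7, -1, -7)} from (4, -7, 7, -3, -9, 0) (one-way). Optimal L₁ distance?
149
(one optimal route: (4, -7, 7, -3, -9, 0) → (-9, -1, 3, -11, -11, 3) → (6, 8, 11, -11, -8, -3) → (5, 4, 3, -10, -1, 7) → (12, -6, -4, -7, -1, -7))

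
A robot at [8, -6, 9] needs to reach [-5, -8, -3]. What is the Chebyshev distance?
13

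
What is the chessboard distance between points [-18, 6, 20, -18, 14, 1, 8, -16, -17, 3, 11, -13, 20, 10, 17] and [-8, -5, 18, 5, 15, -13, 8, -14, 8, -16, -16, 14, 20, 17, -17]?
34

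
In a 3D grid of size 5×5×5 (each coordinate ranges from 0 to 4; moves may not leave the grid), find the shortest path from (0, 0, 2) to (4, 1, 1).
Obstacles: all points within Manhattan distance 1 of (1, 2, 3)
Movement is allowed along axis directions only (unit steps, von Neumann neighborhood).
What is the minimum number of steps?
6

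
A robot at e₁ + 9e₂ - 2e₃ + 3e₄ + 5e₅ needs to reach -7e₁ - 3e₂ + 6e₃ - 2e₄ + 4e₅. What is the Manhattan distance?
34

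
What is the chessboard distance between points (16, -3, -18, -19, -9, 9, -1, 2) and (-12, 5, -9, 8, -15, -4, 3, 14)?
28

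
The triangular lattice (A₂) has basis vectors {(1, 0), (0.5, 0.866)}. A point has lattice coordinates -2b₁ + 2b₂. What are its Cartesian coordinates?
(-1, 1.732)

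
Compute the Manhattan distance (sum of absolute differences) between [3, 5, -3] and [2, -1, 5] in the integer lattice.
15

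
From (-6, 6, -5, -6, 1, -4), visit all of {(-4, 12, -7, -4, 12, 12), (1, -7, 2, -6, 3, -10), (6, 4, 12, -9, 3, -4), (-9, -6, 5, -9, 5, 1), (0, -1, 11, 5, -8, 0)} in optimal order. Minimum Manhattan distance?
203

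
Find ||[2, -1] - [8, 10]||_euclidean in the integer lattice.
12.53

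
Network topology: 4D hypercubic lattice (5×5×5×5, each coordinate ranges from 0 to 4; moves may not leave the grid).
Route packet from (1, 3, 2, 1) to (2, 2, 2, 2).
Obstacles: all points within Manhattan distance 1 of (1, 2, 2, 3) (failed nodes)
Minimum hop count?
3
(one shortest path: (1, 3, 2, 1) → (2, 3, 2, 1) → (2, 2, 2, 1) → (2, 2, 2, 2))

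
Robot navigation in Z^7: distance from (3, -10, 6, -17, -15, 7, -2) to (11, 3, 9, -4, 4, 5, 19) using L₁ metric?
79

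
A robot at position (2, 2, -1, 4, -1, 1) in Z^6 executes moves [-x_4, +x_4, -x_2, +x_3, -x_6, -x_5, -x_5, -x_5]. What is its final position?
(2, 1, 0, 4, -4, 0)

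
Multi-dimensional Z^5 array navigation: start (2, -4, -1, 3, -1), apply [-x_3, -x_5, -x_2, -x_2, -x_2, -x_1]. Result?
(1, -7, -2, 3, -2)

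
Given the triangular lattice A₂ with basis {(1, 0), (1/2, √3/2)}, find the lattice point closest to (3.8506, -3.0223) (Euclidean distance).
(4, -3.464)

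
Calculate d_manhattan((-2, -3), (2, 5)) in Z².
12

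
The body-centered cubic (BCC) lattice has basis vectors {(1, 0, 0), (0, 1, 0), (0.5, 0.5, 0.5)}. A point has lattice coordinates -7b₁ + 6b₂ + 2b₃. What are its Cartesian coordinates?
(-6, 7, 1)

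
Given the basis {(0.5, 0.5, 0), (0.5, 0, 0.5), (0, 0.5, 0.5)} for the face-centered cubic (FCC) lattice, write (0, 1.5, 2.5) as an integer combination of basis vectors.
-b₁ + b₂ + 4b₃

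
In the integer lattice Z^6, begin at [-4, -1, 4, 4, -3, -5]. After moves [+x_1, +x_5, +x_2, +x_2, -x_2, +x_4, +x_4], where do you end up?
(-3, 0, 4, 6, -2, -5)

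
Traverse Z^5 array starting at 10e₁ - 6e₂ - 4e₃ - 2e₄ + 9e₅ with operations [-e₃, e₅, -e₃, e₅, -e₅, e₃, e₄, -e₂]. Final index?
(10, -7, -5, -1, 10)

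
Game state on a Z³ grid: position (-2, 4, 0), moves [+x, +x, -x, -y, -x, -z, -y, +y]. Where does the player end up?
(-2, 3, -1)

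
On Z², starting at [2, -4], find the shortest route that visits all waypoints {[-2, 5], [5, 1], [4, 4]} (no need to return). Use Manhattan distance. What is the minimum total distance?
19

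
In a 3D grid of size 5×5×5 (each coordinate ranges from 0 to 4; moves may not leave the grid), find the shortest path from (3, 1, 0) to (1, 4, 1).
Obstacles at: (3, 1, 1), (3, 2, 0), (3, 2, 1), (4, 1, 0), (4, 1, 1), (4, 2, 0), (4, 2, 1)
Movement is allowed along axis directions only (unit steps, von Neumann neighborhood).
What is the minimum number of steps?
6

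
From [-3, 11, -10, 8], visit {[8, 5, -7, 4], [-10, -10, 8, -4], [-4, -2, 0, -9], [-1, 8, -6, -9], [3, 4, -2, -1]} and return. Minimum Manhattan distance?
152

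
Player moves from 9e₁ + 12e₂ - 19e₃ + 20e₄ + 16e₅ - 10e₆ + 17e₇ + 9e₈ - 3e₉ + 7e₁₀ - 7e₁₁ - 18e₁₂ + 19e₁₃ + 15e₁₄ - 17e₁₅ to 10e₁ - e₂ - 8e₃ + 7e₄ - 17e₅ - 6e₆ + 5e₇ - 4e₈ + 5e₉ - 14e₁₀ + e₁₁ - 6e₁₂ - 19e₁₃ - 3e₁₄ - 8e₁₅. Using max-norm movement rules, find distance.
38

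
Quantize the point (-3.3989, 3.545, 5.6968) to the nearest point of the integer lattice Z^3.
(-3, 4, 6)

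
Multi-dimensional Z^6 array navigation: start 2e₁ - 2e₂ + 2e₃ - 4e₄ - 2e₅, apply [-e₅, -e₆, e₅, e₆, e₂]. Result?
(2, -1, 2, -4, -2, 0)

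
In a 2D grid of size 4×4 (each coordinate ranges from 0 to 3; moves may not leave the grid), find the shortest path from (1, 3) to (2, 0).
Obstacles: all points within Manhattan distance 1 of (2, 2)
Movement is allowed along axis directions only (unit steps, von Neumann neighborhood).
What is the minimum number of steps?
6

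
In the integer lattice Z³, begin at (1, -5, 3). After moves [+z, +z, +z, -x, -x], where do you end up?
(-1, -5, 6)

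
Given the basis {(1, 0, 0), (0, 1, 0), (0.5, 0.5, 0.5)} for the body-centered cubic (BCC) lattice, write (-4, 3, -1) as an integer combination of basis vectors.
-3b₁ + 4b₂ - 2b₃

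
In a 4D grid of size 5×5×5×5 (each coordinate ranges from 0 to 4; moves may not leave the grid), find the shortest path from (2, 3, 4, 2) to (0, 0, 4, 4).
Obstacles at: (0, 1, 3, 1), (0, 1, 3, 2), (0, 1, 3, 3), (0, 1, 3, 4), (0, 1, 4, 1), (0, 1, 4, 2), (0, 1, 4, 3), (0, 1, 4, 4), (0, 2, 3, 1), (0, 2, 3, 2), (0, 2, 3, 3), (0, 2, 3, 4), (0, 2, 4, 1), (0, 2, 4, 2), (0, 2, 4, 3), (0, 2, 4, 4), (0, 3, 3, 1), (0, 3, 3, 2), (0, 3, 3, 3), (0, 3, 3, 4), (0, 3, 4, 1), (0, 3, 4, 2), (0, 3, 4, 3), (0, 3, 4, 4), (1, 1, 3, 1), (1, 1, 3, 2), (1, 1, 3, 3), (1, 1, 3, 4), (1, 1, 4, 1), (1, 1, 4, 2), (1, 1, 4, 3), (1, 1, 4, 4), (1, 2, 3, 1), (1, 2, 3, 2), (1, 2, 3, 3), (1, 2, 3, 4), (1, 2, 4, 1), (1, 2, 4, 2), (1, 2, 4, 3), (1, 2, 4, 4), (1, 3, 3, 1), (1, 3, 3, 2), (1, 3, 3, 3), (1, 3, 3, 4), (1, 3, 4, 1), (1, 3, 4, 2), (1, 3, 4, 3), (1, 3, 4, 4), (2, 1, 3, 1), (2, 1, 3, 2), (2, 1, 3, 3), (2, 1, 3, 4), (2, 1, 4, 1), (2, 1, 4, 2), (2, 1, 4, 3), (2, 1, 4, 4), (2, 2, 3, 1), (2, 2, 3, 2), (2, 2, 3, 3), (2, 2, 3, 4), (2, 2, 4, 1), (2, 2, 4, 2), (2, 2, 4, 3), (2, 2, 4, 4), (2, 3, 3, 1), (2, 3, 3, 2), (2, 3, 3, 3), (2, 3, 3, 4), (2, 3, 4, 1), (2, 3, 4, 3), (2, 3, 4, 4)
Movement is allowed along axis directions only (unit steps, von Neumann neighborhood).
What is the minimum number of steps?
9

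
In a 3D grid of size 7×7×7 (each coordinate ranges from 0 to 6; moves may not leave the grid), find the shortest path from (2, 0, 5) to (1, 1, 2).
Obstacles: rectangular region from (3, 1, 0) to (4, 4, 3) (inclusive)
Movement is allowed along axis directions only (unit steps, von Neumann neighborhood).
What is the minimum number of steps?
5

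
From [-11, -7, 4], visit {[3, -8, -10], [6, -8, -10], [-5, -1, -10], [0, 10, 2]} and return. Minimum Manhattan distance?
108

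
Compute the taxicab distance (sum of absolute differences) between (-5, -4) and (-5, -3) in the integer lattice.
1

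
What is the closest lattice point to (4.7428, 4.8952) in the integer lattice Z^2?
(5, 5)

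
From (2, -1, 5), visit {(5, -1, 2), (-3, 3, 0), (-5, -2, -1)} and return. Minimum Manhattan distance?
42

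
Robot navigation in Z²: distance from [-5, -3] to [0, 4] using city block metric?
12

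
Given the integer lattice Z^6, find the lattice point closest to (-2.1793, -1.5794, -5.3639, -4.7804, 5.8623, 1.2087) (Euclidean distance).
(-2, -2, -5, -5, 6, 1)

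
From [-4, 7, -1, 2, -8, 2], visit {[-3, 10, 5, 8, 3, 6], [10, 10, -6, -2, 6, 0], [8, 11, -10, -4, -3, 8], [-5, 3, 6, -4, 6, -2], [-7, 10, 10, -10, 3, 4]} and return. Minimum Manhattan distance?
194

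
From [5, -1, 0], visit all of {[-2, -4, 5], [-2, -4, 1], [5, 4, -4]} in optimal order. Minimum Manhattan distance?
33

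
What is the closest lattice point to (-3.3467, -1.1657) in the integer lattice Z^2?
(-3, -1)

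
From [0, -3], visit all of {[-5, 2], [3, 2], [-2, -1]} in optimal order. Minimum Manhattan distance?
18
(one optimal route: (0, -3) → (-2, -1) → (-5, 2) → (3, 2))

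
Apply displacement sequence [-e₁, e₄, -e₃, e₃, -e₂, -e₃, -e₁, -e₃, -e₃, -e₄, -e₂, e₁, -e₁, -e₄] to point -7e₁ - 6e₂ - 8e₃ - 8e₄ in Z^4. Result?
(-9, -8, -11, -9)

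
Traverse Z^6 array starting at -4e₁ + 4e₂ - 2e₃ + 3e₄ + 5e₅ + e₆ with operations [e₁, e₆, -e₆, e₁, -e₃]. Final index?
(-2, 4, -3, 3, 5, 1)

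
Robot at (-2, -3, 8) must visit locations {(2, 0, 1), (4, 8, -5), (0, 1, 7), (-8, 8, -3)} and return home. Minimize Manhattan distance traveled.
74
(one optimal route: (-2, -3, 8) → (0, 1, 7) → (2, 0, 1) → (4, 8, -5) → (-8, 8, -3) → (-2, -3, 8))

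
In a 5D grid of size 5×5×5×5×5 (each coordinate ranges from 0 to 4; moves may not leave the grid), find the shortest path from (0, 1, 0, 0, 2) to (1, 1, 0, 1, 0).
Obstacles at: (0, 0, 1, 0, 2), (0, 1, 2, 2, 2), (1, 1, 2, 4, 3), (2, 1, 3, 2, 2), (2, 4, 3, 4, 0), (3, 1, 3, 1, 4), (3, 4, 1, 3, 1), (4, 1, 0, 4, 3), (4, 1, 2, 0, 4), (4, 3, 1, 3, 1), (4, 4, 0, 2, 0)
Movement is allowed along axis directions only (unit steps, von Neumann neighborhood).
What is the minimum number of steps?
4
(one shortest path: (0, 1, 0, 0, 2) → (1, 1, 0, 0, 2) → (1, 1, 0, 1, 2) → (1, 1, 0, 1, 1) → (1, 1, 0, 1, 0))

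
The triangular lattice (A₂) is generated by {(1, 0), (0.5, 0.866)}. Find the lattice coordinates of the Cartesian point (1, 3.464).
-b₁ + 4b₂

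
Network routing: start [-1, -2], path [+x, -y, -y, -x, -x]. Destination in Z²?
(-2, -4)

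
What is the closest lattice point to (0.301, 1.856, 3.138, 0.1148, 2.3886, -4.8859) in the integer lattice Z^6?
(0, 2, 3, 0, 2, -5)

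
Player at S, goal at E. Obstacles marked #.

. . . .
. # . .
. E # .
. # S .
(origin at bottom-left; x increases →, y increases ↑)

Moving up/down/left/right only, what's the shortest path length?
10
(one shortest path: (2, 0) → (3, 0) → (3, 1) → (3, 2) → (2, 2) → (2, 3) → (1, 3) → (0, 3) → (0, 2) → (0, 1) → (1, 1))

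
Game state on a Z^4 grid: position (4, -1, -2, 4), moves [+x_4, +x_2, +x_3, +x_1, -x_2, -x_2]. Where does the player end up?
(5, -2, -1, 5)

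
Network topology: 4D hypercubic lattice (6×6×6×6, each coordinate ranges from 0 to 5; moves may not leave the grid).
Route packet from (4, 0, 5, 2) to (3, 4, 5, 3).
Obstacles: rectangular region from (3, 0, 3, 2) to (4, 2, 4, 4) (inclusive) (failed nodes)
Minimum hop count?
6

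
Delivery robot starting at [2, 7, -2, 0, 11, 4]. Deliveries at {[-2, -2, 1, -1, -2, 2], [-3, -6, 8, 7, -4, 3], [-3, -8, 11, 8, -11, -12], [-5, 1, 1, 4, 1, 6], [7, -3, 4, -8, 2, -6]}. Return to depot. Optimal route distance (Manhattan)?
206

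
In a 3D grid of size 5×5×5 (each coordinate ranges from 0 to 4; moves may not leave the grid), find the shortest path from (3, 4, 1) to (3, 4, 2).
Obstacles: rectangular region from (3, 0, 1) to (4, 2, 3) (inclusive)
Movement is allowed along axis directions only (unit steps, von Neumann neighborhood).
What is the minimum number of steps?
1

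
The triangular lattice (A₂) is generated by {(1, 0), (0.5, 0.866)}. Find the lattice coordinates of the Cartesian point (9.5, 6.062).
6b₁ + 7b₂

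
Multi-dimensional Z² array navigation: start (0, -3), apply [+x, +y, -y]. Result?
(1, -3)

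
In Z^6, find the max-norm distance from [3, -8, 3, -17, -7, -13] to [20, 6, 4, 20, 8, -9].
37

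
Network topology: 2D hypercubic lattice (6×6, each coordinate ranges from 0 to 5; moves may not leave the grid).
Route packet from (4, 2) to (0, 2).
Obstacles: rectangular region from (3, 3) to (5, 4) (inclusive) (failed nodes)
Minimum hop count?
4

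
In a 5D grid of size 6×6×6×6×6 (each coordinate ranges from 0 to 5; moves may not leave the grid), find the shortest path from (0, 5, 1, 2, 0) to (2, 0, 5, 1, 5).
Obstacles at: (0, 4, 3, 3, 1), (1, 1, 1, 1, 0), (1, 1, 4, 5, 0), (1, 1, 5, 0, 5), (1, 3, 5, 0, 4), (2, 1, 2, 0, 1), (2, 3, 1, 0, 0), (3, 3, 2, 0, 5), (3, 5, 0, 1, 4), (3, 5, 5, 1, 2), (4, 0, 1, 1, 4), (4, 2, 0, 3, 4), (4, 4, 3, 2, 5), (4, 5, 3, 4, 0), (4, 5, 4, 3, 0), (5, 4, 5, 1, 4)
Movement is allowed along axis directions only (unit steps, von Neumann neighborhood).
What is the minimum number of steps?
17
(one shortest path: (0, 5, 1, 2, 0) → (1, 5, 1, 2, 0) → (2, 5, 1, 2, 0) → (2, 4, 1, 2, 0) → (2, 3, 1, 2, 0) → (2, 2, 1, 2, 0) → (2, 1, 1, 2, 0) → (2, 0, 1, 2, 0) → (2, 0, 2, 2, 0) → (2, 0, 3, 2, 0) → (2, 0, 4, 2, 0) → (2, 0, 5, 2, 0) → (2, 0, 5, 1, 0) → (2, 0, 5, 1, 1) → (2, 0, 5, 1, 2) → (2, 0, 5, 1, 3) → (2, 0, 5, 1, 4) → (2, 0, 5, 1, 5))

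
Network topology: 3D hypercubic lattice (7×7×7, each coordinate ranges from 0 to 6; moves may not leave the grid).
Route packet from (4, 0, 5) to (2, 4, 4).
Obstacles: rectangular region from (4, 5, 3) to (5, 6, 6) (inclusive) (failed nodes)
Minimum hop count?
7
(one shortest path: (4, 0, 5) → (3, 0, 5) → (2, 0, 5) → (2, 1, 5) → (2, 2, 5) → (2, 3, 5) → (2, 4, 5) → (2, 4, 4))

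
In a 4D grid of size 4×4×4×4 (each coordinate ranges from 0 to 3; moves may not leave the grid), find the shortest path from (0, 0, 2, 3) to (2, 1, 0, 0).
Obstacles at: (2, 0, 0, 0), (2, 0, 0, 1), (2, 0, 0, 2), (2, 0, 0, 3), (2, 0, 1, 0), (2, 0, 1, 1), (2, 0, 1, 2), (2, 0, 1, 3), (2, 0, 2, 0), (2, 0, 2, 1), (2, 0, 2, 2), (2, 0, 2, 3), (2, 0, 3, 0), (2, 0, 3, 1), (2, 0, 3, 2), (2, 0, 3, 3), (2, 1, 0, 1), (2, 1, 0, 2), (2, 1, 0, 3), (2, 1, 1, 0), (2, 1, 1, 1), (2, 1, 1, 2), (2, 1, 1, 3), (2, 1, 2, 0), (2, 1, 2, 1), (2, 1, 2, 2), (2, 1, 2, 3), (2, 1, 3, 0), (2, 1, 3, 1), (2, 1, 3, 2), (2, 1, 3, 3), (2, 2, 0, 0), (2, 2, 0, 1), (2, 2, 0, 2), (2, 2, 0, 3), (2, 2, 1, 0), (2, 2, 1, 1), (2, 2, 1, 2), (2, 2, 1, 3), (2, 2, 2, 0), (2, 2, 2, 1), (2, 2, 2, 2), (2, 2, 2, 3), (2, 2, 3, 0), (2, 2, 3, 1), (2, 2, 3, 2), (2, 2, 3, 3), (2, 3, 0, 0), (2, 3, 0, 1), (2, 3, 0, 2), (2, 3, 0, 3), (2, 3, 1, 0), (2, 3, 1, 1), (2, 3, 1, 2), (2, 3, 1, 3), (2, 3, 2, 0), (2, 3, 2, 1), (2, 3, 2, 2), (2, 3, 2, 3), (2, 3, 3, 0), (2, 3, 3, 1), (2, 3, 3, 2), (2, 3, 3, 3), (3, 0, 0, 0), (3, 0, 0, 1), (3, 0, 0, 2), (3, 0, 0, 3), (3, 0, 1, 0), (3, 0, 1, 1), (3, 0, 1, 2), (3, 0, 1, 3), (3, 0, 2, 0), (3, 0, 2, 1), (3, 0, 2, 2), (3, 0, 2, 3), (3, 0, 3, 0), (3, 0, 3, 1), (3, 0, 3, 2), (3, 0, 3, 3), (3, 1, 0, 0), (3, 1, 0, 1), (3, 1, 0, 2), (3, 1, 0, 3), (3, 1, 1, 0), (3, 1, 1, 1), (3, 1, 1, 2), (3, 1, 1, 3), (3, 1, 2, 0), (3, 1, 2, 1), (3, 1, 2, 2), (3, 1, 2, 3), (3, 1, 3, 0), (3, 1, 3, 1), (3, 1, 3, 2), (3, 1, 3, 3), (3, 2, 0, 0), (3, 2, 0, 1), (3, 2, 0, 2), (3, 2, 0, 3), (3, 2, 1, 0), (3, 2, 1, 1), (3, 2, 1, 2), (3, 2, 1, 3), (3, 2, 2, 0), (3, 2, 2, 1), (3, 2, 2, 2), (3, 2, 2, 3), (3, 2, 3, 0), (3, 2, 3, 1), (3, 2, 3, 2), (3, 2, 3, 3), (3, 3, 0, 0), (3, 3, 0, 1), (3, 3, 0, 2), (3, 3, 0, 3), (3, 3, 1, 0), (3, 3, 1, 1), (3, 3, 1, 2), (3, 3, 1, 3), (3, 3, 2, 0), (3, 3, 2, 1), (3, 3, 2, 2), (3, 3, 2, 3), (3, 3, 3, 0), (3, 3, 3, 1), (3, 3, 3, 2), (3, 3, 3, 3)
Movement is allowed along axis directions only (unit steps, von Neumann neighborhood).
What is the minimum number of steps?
8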